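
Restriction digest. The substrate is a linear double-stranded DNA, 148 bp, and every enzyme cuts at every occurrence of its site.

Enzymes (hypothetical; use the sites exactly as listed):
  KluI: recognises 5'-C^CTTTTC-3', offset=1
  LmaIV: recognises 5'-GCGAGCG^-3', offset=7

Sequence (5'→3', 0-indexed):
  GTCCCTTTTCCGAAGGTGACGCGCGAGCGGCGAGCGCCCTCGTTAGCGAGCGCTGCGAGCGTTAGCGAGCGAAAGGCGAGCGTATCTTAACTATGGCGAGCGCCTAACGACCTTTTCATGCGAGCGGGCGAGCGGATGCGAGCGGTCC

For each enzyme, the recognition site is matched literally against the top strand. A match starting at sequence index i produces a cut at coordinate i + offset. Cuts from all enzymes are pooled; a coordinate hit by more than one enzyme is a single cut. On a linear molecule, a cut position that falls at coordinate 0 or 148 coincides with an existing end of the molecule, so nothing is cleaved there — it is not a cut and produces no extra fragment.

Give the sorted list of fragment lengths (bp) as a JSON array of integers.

[4,4,7,8,9,9,10,10,11,15,16,20,25]

Scan for sites:
  KluI (CCTTTTC, off=1): starts [3, 110] → cuts [4, 111]
  LmaIV (GCGAGCG, off=7): starts [22, 29, 45, 54, 64, 75, 95, 119, 127, 137] → cuts [29, 36, 52, 61, 71, 82, 102, 126, 134, 144]

All cut coordinates (distinct, sorted): [4, 29, 36, 52, 61, 71, 82, 102, 111, 126, 134, 144]

Fragment lengths:
  [0,4): 4 bp
  [4,29): 25 bp
  [29,36): 7 bp
  [36,52): 16 bp
  [52,61): 9 bp
  [61,71): 10 bp
  [71,82): 11 bp
  [82,102): 20 bp
  [102,111): 9 bp
  [111,126): 15 bp
  [126,134): 8 bp
  [134,144): 10 bp
  [144,148): 4 bp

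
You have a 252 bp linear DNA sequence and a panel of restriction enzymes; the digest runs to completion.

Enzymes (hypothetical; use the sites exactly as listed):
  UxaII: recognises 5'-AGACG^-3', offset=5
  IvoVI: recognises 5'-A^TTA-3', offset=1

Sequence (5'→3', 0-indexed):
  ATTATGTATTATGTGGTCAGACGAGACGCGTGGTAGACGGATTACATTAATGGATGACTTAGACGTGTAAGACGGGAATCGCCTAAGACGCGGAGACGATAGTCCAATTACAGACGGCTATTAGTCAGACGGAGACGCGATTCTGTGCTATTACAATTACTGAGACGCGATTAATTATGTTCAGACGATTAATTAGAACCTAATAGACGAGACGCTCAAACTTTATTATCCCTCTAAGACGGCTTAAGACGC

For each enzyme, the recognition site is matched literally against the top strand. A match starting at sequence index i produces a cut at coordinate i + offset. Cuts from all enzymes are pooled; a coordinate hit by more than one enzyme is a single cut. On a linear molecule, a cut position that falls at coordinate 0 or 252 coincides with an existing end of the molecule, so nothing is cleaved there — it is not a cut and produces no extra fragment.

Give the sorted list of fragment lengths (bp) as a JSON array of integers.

Per-enzyme occurrences:
  UxaII (AGACG, off=5): starts [18, 23, 34, 60, 69, 85, 93, 111, 126, 132, 162, 182, 204, 209, 236, 246] → cuts [23, 28, 39, 65, 74, 90, 98, 116, 131, 137, 167, 187, 209, 214, 241, 251]
  IvoVI (ATTA, off=1): starts [0, 7, 40, 45, 106, 119, 149, 155, 169, 173, 187, 191, 224] → cuts [1, 8, 41, 46, 107, 120, 150, 156, 170, 174, 188, 192, 225]

Pooled cuts: [1, 8, 23, 28, 39, 41, 46, 65, 74, 90, 98, 107, 116, 120, 131, 137, 150, 156, 167, 170, 174, 187, 188, 192, 209, 214, 225, 241, 251]

Fragment lengths:
  [0,1): 1 bp
  [1,8): 7 bp
  [8,23): 15 bp
  [23,28): 5 bp
  [28,39): 11 bp
  [39,41): 2 bp
  [41,46): 5 bp
  [46,65): 19 bp
  [65,74): 9 bp
  [74,90): 16 bp
  [90,98): 8 bp
  [98,107): 9 bp
  [107,116): 9 bp
  [116,120): 4 bp
  [120,131): 11 bp
  [131,137): 6 bp
  [137,150): 13 bp
  [150,156): 6 bp
  [156,167): 11 bp
  [167,170): 3 bp
  [170,174): 4 bp
  [174,187): 13 bp
  [187,188): 1 bp
  [188,192): 4 bp
  [192,209): 17 bp
  [209,214): 5 bp
  [214,225): 11 bp
  [225,241): 16 bp
  [241,251): 10 bp
  [251,252): 1 bp

[1,1,1,2,3,4,4,4,5,5,5,6,6,7,8,9,9,9,10,11,11,11,11,13,13,15,16,16,17,19]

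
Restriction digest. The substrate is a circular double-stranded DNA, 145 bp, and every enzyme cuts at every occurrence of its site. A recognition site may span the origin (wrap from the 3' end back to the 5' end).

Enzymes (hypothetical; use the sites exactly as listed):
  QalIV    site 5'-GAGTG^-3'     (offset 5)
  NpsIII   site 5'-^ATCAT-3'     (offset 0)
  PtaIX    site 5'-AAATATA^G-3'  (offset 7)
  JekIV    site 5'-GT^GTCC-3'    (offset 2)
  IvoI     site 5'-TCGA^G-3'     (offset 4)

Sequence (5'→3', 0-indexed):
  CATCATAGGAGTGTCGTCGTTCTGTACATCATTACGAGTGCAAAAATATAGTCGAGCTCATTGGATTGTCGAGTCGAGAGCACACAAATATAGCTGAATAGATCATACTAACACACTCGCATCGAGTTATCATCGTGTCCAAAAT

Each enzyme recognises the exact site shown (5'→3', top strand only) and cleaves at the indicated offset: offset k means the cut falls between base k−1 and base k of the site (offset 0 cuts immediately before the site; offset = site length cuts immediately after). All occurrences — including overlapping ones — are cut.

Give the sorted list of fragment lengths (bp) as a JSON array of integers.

Per-enzyme occurrences:
  QalIV (GAGTG, off=5): starts [8, 35] → cuts [13, 40]
  NpsIII (ATCAT, off=0): starts [1, 27, 101, 128, 143] → cuts [1, 27, 101, 128, 143]
  PtaIX (AAATATAG, off=7): starts [43, 85] → cuts [50, 92]
  JekIV (GTGTCC, off=2): starts [134] → cuts [136]
  IvoI (TCGAG, off=4): starts [51, 68, 73, 121] → cuts [55, 72, 77, 125]

Pooled cuts: [1, 13, 27, 40, 50, 55, 72, 77, 92, 101, 125, 128, 136, 143]

Fragments:
  1→13: 12 bp
  13→27: 14 bp
  27→40: 13 bp
  40→50: 10 bp
  50→55: 5 bp
  55→72: 17 bp
  72→77: 5 bp
  77→92: 15 bp
  92→101: 9 bp
  101→125: 24 bp
  125→128: 3 bp
  128→136: 8 bp
  136→143: 7 bp
  143→1 (wrap): 145-143+1 = 3 bp

[3,3,5,5,7,8,9,10,12,13,14,15,17,24]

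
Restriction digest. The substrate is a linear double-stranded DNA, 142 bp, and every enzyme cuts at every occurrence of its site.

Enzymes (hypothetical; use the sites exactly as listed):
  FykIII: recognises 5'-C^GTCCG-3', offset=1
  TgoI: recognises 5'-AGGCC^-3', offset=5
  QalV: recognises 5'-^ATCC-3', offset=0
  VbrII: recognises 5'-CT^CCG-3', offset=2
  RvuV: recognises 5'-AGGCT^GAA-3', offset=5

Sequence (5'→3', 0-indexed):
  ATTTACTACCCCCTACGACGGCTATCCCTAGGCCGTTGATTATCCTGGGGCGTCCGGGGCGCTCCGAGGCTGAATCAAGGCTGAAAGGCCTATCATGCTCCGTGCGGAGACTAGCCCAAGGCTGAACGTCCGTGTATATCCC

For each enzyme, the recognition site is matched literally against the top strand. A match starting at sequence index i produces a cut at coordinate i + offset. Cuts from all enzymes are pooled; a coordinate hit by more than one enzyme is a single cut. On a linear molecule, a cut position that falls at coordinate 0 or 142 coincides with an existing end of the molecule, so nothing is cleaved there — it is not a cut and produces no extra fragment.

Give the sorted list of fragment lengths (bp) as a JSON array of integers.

[4,5,7,8,8,9,10,10,11,11,12,23,24]

Site scan:
  FykIII (CGTCCG, off=1): starts [50, 126] → cuts [51, 127]
  TgoI (AGGCC, off=5): starts [29, 85] → cuts [34, 90]
  QalV (ATCC, off=0): starts [23, 41, 137] → cuts [23, 41, 137]
  VbrII (CTCCG, off=2): starts [61, 97] → cuts [63, 99]
  RvuV (AGGCTGAA, off=5): starts [66, 77, 118] → cuts [71, 82, 123]

Pooled cuts: [23, 34, 41, 51, 63, 71, 82, 90, 99, 123, 127, 137]

Fragment lengths:
  [0,23): 23 bp
  [23,34): 11 bp
  [34,41): 7 bp
  [41,51): 10 bp
  [51,63): 12 bp
  [63,71): 8 bp
  [71,82): 11 bp
  [82,90): 8 bp
  [90,99): 9 bp
  [99,123): 24 bp
  [123,127): 4 bp
  [127,137): 10 bp
  [137,142): 5 bp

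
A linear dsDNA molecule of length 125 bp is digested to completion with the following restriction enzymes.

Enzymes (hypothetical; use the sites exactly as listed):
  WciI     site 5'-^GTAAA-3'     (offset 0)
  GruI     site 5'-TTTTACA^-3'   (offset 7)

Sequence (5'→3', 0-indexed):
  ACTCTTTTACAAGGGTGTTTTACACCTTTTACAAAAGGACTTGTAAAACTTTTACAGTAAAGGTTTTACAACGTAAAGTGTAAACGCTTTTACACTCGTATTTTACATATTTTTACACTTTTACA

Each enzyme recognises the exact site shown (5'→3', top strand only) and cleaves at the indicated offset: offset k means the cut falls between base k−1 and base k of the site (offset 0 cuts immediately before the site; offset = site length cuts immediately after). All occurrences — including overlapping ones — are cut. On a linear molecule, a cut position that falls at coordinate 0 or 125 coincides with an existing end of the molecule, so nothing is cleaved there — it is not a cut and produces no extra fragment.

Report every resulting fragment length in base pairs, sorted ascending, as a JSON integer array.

Scan for sites:
  WciI GTAAA/0: at [42, 56, 72, 79] ⇒ [42, 56, 72, 79]
  GruI TTTTACA/7: at [4, 17, 26, 49, 63, 87, 100, 110, 118] ⇒ [11, 24, 33, 56, 70, 94, 107, 117] (position 125 is a terminus of the linear molecule — no cut)

Pooled cuts: [11, 24, 33, 42, 56, 70, 72, 79, 94, 107, 117]

Fragments:
  [0,11): 11 bp
  [11,24): 13 bp
  [24,33): 9 bp
  [33,42): 9 bp
  [42,56): 14 bp
  [56,70): 14 bp
  [70,72): 2 bp
  [72,79): 7 bp
  [79,94): 15 bp
  [94,107): 13 bp
  [107,117): 10 bp
  [117,125): 8 bp

[2,7,8,9,9,10,11,13,13,14,14,15]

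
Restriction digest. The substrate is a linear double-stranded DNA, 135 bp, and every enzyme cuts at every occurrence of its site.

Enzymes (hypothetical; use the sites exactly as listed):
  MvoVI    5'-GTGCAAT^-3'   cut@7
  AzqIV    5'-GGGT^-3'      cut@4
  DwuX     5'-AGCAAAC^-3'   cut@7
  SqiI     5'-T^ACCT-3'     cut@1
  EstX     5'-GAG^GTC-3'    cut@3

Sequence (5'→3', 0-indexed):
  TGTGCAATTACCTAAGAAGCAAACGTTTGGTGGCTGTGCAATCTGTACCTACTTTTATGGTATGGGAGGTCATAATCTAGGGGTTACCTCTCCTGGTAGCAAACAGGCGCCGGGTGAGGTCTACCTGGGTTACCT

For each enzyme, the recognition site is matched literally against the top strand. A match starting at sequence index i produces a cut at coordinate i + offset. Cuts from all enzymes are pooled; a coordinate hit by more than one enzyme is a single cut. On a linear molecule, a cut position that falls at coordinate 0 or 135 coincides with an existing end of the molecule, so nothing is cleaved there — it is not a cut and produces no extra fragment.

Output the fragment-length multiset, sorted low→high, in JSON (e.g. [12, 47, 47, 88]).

Site scan:
  MvoVI GTGCAAT/7: at [1, 35] ⇒ [8, 42]
  AzqIV GGGT/4: at [80, 111, 126] ⇒ [84, 115, 130]
  DwuX AGCAAAC/7: at [17, 97] ⇒ [24, 104]
  SqiI TACCT/1: at [8, 45, 84, 121, 130] ⇒ [9, 46, 85, 122, 131]
  EstX GAGGTC/3: at [65, 115] ⇒ [68, 118]

All cut coordinates (distinct, sorted): [8, 9, 24, 42, 46, 68, 84, 85, 104, 115, 118, 122, 130, 131]

Fragment lengths:
  [0,8): 8 bp
  [8,9): 1 bp
  [9,24): 15 bp
  [24,42): 18 bp
  [42,46): 4 bp
  [46,68): 22 bp
  [68,84): 16 bp
  [84,85): 1 bp
  [85,104): 19 bp
  [104,115): 11 bp
  [115,118): 3 bp
  [118,122): 4 bp
  [122,130): 8 bp
  [130,131): 1 bp
  [131,135): 4 bp

[1,1,1,3,4,4,4,8,8,11,15,16,18,19,22]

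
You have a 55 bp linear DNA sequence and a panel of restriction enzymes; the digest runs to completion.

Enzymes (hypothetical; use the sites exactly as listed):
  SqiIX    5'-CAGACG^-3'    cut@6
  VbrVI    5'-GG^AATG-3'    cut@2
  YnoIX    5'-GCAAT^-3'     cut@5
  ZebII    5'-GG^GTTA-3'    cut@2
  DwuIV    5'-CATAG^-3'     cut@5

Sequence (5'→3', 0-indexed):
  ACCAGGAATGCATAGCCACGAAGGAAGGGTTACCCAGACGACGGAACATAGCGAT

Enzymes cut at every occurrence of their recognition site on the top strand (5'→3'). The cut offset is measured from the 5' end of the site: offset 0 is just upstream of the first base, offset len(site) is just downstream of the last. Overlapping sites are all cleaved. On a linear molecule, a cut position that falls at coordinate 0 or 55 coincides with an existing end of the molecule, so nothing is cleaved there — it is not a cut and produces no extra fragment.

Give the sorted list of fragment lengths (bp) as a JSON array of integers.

Scan for sites:
  SqiIX CAGACG/6: at [34] ⇒ [40]
  VbrVI GGAATG/2: at [4] ⇒ [6]
  YnoIX (GCAAT, off=5): no sites
  ZebII GGGTTA/2: at [26] ⇒ [28]
  DwuIV CATAG/5: at [10, 46] ⇒ [15, 51]

All cut coordinates (distinct, sorted): [6, 15, 28, 40, 51]

Fragments:
  [0,6): 6 bp
  [6,15): 9 bp
  [15,28): 13 bp
  [28,40): 12 bp
  [40,51): 11 bp
  [51,55): 4 bp

[4,6,9,11,12,13]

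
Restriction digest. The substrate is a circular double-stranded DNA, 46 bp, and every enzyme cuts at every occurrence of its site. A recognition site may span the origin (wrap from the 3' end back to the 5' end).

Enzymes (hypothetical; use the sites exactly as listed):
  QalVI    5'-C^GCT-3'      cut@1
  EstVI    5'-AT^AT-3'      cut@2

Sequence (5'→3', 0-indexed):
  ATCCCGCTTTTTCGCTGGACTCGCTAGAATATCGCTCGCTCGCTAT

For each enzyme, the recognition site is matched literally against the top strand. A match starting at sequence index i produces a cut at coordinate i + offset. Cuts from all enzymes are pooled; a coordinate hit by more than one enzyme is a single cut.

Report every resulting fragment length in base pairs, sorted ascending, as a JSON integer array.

Per-enzyme occurrences:
  QalVI CGCT/1: at [4, 12, 21, 32, 36, 40] ⇒ [5, 13, 22, 33, 37, 41]
  EstVI ATAT/2: at [28, 44] ⇒ [0, 30]

Pooled cuts: [0, 5, 13, 22, 30, 33, 37, 41]

Fragment lengths:
  0→5: 5 bp
  5→13: 8 bp
  13→22: 9 bp
  22→30: 8 bp
  30→33: 3 bp
  33→37: 4 bp
  37→41: 4 bp
  41→0 (wrap): 46-41+0 = 5 bp

[3,4,4,5,5,8,8,9]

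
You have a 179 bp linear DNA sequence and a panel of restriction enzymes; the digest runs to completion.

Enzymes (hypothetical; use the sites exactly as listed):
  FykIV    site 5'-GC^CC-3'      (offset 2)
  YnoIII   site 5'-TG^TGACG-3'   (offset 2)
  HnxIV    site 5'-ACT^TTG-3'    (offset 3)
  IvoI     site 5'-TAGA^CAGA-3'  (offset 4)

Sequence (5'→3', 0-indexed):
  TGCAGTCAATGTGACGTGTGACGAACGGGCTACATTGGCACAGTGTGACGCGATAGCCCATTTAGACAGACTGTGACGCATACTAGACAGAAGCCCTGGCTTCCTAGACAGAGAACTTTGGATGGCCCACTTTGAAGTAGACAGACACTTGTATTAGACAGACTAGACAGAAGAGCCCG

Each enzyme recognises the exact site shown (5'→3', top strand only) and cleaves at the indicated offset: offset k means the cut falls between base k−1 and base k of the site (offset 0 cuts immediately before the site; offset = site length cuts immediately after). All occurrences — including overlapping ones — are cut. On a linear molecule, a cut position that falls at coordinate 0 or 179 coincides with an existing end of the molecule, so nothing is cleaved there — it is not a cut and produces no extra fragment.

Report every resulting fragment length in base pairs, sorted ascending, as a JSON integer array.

[3,5,7,7,7,9,9,9,9,9,10,11,12,14,14,17,27]

Per-enzyme occurrences:
  FykIV GCCC/2: at [55, 92, 124, 174] ⇒ [57, 94, 126, 176]
  YnoIII TGTGACG/2: at [9, 16, 43, 71] ⇒ [11, 18, 45, 73]
  HnxIV ACTTTG/3: at [114, 128] ⇒ [117, 131]
  IvoI TAGACAGA/4: at [62, 83, 104, 137, 154, 163] ⇒ [66, 87, 108, 141, 158, 167]

All cut coordinates (distinct, sorted): [11, 18, 45, 57, 66, 73, 87, 94, 108, 117, 126, 131, 141, 158, 167, 176]

Fragments:
  [0,11): 11 bp
  [11,18): 7 bp
  [18,45): 27 bp
  [45,57): 12 bp
  [57,66): 9 bp
  [66,73): 7 bp
  [73,87): 14 bp
  [87,94): 7 bp
  [94,108): 14 bp
  [108,117): 9 bp
  [117,126): 9 bp
  [126,131): 5 bp
  [131,141): 10 bp
  [141,158): 17 bp
  [158,167): 9 bp
  [167,176): 9 bp
  [176,179): 3 bp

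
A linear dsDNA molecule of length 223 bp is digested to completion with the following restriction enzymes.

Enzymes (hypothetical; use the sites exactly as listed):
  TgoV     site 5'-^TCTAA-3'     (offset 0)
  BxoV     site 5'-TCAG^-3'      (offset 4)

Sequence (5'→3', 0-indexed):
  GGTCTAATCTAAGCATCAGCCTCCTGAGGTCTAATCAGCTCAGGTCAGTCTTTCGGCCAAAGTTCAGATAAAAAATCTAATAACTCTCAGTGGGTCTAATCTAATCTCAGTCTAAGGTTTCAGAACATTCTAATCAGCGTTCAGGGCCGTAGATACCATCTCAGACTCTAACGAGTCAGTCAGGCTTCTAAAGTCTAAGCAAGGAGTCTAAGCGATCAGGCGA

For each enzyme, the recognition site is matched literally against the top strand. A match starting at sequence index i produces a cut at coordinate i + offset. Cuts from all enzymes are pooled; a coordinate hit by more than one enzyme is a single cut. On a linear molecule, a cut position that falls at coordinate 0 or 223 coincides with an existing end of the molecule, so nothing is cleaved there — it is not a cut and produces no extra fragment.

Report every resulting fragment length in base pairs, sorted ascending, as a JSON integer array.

[2,2,3,4,4,4,5,5,5,5,5,7,7,8,9,9,10,11,12,13,13,13,13,15,19,20]

Site scan:
  TgoV (TCTAA, off=0): starts [2, 7, 29, 75, 94, 99, 110, 128, 166, 186, 193, 206] → cuts [2, 7, 29, 75, 94, 99, 110, 128, 166, 186, 193, 206]
  BxoV (TCAG, off=4): starts [15, 34, 39, 44, 63, 86, 106, 119, 133, 140, 160, 175, 179, 215] → cuts [19, 38, 43, 48, 67, 90, 110, 123, 137, 144, 164, 179, 183, 219]

Pooled cuts: [2, 7, 19, 29, 38, 43, 48, 67, 75, 90, 94, 99, 110, 123, 128, 137, 144, 164, 166, 179, 183, 186, 193, 206, 219]

Fragment lengths:
  [0,2): 2 bp
  [2,7): 5 bp
  [7,19): 12 bp
  [19,29): 10 bp
  [29,38): 9 bp
  [38,43): 5 bp
  [43,48): 5 bp
  [48,67): 19 bp
  [67,75): 8 bp
  [75,90): 15 bp
  [90,94): 4 bp
  [94,99): 5 bp
  [99,110): 11 bp
  [110,123): 13 bp
  [123,128): 5 bp
  [128,137): 9 bp
  [137,144): 7 bp
  [144,164): 20 bp
  [164,166): 2 bp
  [166,179): 13 bp
  [179,183): 4 bp
  [183,186): 3 bp
  [186,193): 7 bp
  [193,206): 13 bp
  [206,219): 13 bp
  [219,223): 4 bp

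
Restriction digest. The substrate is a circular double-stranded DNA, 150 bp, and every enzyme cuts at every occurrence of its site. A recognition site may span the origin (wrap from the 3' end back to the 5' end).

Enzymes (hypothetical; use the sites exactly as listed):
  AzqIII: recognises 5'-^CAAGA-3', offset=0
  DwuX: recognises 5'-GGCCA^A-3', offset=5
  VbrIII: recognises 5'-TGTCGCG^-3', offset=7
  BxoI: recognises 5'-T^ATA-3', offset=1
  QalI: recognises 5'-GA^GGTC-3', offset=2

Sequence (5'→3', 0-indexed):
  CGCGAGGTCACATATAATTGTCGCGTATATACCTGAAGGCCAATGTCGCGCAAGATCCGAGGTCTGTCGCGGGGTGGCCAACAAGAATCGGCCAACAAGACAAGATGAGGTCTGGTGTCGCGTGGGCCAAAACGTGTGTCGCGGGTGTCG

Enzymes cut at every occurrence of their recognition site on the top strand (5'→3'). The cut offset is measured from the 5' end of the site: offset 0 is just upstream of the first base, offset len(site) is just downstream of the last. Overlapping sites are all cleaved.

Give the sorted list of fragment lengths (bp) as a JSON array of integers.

[1,1,1,2,3,5,7,8,8,8,9,9,10,11,12,13,14,14,14]

Site scan:
  AzqIII CAAGA/0: at [50, 81, 95, 100] ⇒ [50, 81, 95, 100]
  DwuX GGCCAA/5: at [37, 75, 89, 124] ⇒ [42, 80, 94, 129]
  VbrIII TGTCGCG/7: at [18, 43, 64, 115, 136, 145] ⇒ [2, 25, 50, 71, 122, 143]
  BxoI TATA/1: at [12, 25, 27] ⇒ [13, 26, 28]
  QalI GAGGTC/2: at [3, 58, 106] ⇒ [5, 60, 108]

All cut coordinates (distinct, sorted): [2, 5, 13, 25, 26, 28, 42, 50, 60, 71, 80, 81, 94, 95, 100, 108, 122, 129, 143]

Fragments:
  2→5: 3 bp
  5→13: 8 bp
  13→25: 12 bp
  25→26: 1 bp
  26→28: 2 bp
  28→42: 14 bp
  42→50: 8 bp
  50→60: 10 bp
  60→71: 11 bp
  71→80: 9 bp
  80→81: 1 bp
  81→94: 13 bp
  94→95: 1 bp
  95→100: 5 bp
  100→108: 8 bp
  108→122: 14 bp
  122→129: 7 bp
  129→143: 14 bp
  143→2 (wrap): 150-143+2 = 9 bp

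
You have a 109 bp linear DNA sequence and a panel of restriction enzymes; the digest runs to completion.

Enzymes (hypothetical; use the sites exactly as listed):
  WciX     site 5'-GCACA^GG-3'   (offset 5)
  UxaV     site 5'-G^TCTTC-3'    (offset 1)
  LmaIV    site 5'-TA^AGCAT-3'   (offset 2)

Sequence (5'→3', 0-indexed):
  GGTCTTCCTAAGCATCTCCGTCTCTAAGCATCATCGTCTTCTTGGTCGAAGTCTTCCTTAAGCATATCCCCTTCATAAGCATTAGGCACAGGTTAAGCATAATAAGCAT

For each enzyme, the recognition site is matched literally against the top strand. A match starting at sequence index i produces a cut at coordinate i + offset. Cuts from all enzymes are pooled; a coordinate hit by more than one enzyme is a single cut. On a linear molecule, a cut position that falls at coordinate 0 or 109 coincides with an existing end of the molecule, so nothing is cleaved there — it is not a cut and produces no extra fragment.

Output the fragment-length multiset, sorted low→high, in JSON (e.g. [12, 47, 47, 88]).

[2,5,5,8,9,9,10,13,15,16,17]

Per-enzyme occurrences:
  WciX (GCACAGG, off=5): starts [85] → cuts [90]
  UxaV (GTCTTC, off=1): starts [1, 35, 50] → cuts [2, 36, 51]
  LmaIV (TAAGCAT, off=2): starts [8, 24, 58, 75, 93, 102] → cuts [10, 26, 60, 77, 95, 104]

Pooled cuts: [2, 10, 26, 36, 51, 60, 77, 90, 95, 104]

Fragment lengths:
  [0,2): 2 bp
  [2,10): 8 bp
  [10,26): 16 bp
  [26,36): 10 bp
  [36,51): 15 bp
  [51,60): 9 bp
  [60,77): 17 bp
  [77,90): 13 bp
  [90,95): 5 bp
  [95,104): 9 bp
  [104,109): 5 bp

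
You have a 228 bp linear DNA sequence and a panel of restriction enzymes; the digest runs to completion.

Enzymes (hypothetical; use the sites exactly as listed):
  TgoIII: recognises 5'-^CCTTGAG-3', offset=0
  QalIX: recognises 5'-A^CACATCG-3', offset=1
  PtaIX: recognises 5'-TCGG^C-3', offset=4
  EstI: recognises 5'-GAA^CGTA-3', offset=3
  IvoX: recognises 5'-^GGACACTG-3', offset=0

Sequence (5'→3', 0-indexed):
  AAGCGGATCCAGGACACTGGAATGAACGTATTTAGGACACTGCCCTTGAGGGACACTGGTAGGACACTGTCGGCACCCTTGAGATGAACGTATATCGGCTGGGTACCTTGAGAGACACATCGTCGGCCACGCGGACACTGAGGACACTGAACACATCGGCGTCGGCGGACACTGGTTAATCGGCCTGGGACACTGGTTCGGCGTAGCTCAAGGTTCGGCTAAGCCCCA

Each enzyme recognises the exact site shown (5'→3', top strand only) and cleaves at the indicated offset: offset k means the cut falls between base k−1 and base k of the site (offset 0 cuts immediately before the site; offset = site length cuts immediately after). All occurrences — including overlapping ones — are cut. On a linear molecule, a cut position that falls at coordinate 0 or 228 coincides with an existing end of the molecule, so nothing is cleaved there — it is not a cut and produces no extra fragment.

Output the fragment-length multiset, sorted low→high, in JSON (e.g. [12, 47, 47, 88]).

Scan for sites:
  TgoIII CCTTGAG/0: at [43, 76, 105] ⇒ [43, 76, 105]
  QalIX ACACATCG/1: at [114, 150] ⇒ [115, 151]
  PtaIX TCGGC/4: at [69, 94, 122, 155, 161, 179, 197, 214] ⇒ [73, 98, 126, 159, 165, 183, 201, 218]
  EstI GAACGTA/3: at [23, 85] ⇒ [26, 88]
  IvoX GGACACTG/0: at [11, 34, 50, 61, 132, 141, 166, 187] ⇒ [11, 34, 50, 61, 132, 141, 166, 187]

All cut coordinates (distinct, sorted): [11, 26, 34, 43, 50, 61, 73, 76, 88, 98, 105, 115, 126, 132, 141, 151, 159, 165, 166, 183, 187, 201, 218]

Fragments:
  [0,11): 11 bp
  [11,26): 15 bp
  [26,34): 8 bp
  [34,43): 9 bp
  [43,50): 7 bp
  [50,61): 11 bp
  [61,73): 12 bp
  [73,76): 3 bp
  [76,88): 12 bp
  [88,98): 10 bp
  [98,105): 7 bp
  [105,115): 10 bp
  [115,126): 11 bp
  [126,132): 6 bp
  [132,141): 9 bp
  [141,151): 10 bp
  [151,159): 8 bp
  [159,165): 6 bp
  [165,166): 1 bp
  [166,183): 17 bp
  [183,187): 4 bp
  [187,201): 14 bp
  [201,218): 17 bp
  [218,228): 10 bp

[1,3,4,6,6,7,7,8,8,9,9,10,10,10,10,11,11,11,12,12,14,15,17,17]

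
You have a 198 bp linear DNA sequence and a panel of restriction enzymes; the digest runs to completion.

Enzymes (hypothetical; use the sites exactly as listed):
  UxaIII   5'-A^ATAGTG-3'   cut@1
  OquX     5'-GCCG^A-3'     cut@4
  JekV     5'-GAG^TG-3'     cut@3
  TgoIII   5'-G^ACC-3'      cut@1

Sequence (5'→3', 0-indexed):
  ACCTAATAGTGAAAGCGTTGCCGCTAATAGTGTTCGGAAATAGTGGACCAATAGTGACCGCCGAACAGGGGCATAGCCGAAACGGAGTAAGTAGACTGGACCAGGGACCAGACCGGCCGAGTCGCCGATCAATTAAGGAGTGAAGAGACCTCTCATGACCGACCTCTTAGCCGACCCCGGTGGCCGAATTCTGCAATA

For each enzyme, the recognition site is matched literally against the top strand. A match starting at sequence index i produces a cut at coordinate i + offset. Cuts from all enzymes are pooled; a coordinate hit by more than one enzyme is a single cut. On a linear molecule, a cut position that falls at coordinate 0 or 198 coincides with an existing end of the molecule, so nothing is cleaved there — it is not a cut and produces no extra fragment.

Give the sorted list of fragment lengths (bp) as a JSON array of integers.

Scan for sites:
  UxaIII (AATAGTG, off=1): starts [4, 25, 38, 49] → cuts [5, 26, 39, 50]
  OquX (GCCGA, off=4): starts [59, 75, 115, 123, 169, 182] → cuts [63, 79, 119, 127, 173, 186]
  JekV (GAGTG, off=3): starts [137] → cuts [140]
  TgoIII (GACC, off=1): starts [45, 55, 98, 105, 110, 146, 156, 160, 172] → cuts [46, 56, 99, 106, 111, 147, 157, 161, 173]

All cut coordinates (distinct, sorted): [5, 26, 39, 46, 50, 56, 63, 79, 99, 106, 111, 119, 127, 140, 147, 157, 161, 173, 186]

Fragments:
  [0,5): 5 bp
  [5,26): 21 bp
  [26,39): 13 bp
  [39,46): 7 bp
  [46,50): 4 bp
  [50,56): 6 bp
  [56,63): 7 bp
  [63,79): 16 bp
  [79,99): 20 bp
  [99,106): 7 bp
  [106,111): 5 bp
  [111,119): 8 bp
  [119,127): 8 bp
  [127,140): 13 bp
  [140,147): 7 bp
  [147,157): 10 bp
  [157,161): 4 bp
  [161,173): 12 bp
  [173,186): 13 bp
  [186,198): 12 bp

[4,4,5,5,6,7,7,7,7,8,8,10,12,12,13,13,13,16,20,21]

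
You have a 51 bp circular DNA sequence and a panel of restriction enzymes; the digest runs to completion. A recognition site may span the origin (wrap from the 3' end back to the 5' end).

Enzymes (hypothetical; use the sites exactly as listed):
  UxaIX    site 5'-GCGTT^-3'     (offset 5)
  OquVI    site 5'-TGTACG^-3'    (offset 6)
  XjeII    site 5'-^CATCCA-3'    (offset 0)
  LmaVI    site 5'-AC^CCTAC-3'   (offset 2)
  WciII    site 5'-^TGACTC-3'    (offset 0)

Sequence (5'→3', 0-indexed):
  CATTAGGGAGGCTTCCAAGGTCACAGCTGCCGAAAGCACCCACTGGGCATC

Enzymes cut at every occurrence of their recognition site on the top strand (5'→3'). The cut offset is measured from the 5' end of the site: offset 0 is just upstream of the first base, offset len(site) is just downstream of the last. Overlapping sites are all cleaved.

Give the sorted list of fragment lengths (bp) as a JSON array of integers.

Scan for sites:
  UxaIX (GCGTT, off=5): no sites
  OquVI (TGTACG, off=6): no sites
  XjeII (CATCCA, off=0): starts [47] → cuts [47]
  LmaVI (ACCCTAC, off=2): no sites
  WciII (TGACTC, off=0): no sites

Pooled cuts: [47]

Fragments:
  47→47 (wrap): 51-47+47 = 51 bp

[51]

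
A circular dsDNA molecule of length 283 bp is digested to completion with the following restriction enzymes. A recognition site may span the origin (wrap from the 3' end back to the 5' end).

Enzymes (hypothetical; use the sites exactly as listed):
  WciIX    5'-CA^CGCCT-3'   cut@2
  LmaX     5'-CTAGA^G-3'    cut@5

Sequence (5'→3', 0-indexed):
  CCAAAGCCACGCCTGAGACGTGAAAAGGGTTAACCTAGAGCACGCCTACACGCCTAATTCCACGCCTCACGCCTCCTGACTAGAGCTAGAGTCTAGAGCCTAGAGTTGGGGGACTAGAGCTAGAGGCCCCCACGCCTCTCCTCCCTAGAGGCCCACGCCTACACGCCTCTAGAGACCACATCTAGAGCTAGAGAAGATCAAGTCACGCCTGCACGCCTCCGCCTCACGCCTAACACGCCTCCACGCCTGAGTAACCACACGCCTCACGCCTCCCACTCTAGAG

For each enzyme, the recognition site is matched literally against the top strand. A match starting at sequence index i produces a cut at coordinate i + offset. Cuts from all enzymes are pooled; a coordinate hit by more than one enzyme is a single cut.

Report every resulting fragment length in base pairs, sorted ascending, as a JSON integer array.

Site scan:
  WciIX CACGCCT/2: at [7, 40, 48, 60, 67, 130, 153, 161, 203, 211, 224, 233, 241, 257, 264] ⇒ [9, 42, 50, 62, 69, 132, 155, 163, 205, 213, 226, 235, 243, 259, 266]
  LmaX CTAGAG/5: at [34, 79, 85, 92, 99, 113, 119, 144, 168, 181, 187, 277] ⇒ [39, 84, 90, 97, 104, 118, 124, 149, 173, 186, 192, 282]

All cut coordinates (distinct, sorted): [9, 39, 42, 50, 62, 69, 84, 90, 97, 104, 118, 124, 132, 149, 155, 163, 173, 186, 192, 205, 213, 226, 235, 243, 259, 266, 282]

Fragment lengths:
  9→39: 30 bp
  39→42: 3 bp
  42→50: 8 bp
  50→62: 12 bp
  62→69: 7 bp
  69→84: 15 bp
  84→90: 6 bp
  90→97: 7 bp
  97→104: 7 bp
  104→118: 14 bp
  118→124: 6 bp
  124→132: 8 bp
  132→149: 17 bp
  149→155: 6 bp
  155→163: 8 bp
  163→173: 10 bp
  173→186: 13 bp
  186→192: 6 bp
  192→205: 13 bp
  205→213: 8 bp
  213→226: 13 bp
  226→235: 9 bp
  235→243: 8 bp
  243→259: 16 bp
  259→266: 7 bp
  266→282: 16 bp
  282→9 (wrap): 283-282+9 = 10 bp

[3,6,6,6,6,7,7,7,7,8,8,8,8,8,9,10,10,12,13,13,13,14,15,16,16,17,30]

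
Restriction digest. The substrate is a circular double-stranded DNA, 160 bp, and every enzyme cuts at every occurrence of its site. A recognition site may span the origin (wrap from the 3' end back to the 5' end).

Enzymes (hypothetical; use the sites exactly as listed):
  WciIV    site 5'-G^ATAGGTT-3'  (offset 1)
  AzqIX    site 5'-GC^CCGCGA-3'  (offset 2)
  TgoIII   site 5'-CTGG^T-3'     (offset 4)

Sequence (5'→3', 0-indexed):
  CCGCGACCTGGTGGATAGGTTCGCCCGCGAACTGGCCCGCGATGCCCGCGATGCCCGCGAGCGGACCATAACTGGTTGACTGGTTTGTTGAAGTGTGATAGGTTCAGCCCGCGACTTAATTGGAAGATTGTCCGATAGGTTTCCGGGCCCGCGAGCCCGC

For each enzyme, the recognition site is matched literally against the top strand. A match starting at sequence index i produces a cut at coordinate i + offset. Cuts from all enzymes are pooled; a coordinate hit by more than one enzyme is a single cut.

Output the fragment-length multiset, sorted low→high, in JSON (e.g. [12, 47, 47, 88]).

Scan for sites:
  WciIV GATAGGTT/1: at [13, 96, 133] ⇒ [14, 97, 134]
  AzqIX GCCCGCGA/2: at [22, 34, 43, 52, 106, 146, 158] ⇒ [0, 24, 36, 45, 54, 108, 148]
  TgoIII CTGGT/4: at [7, 71, 79] ⇒ [11, 75, 83]

Pooled cuts: [0, 11, 14, 24, 36, 45, 54, 75, 83, 97, 108, 134, 148]

Fragments:
  0→11: 11 bp
  11→14: 3 bp
  14→24: 10 bp
  24→36: 12 bp
  36→45: 9 bp
  45→54: 9 bp
  54→75: 21 bp
  75→83: 8 bp
  83→97: 14 bp
  97→108: 11 bp
  108→134: 26 bp
  134→148: 14 bp
  148→0 (wrap): 160-148+0 = 12 bp

[3,8,9,9,10,11,11,12,12,14,14,21,26]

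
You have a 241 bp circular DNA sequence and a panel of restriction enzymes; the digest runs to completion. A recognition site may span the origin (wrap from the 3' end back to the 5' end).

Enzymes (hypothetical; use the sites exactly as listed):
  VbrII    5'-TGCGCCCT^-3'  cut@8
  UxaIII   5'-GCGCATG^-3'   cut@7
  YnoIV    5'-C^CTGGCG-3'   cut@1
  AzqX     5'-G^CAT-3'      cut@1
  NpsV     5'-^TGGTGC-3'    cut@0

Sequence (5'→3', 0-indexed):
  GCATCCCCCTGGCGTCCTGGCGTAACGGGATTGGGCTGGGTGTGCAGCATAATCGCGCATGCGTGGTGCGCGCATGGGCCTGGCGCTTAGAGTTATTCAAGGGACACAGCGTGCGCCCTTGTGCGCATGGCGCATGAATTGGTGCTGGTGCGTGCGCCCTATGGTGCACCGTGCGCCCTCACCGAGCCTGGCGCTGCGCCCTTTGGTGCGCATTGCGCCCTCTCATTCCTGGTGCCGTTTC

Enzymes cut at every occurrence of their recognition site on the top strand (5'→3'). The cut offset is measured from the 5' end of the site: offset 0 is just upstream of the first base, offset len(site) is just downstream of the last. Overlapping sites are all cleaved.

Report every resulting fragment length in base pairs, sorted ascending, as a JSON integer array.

Scan for sites:
  VbrII TGCGCCCT/8: at [111, 152, 171, 194, 213] ⇒ [119, 160, 179, 202, 221]
  UxaIII GCGCATG/7: at [54, 69, 122, 129] ⇒ [61, 76, 129, 136]
  YnoIV CCTGGCG/1: at [7, 15, 78, 186] ⇒ [8, 16, 79, 187]
  AzqX GCAT/1: at [0, 46, 56, 71, 124, 131, 209] ⇒ [1, 47, 57, 72, 125, 132, 210]
  NpsV TGGTGC/0: at [63, 139, 145, 161, 203, 229] ⇒ [63, 139, 145, 161, 203, 229]

Pooled cuts: [1, 8, 16, 47, 57, 61, 63, 72, 76, 79, 119, 125, 129, 132, 136, 139, 145, 160, 161, 179, 187, 202, 203, 210, 221, 229]

Fragment lengths:
  1→8: 7 bp
  8→16: 8 bp
  16→47: 31 bp
  47→57: 10 bp
  57→61: 4 bp
  61→63: 2 bp
  63→72: 9 bp
  72→76: 4 bp
  76→79: 3 bp
  79→119: 40 bp
  119→125: 6 bp
  125→129: 4 bp
  129→132: 3 bp
  132→136: 4 bp
  136→139: 3 bp
  139→145: 6 bp
  145→160: 15 bp
  160→161: 1 bp
  161→179: 18 bp
  179→187: 8 bp
  187→202: 15 bp
  202→203: 1 bp
  203→210: 7 bp
  210→221: 11 bp
  221→229: 8 bp
  229→1 (wrap): 241-229+1 = 13 bp

[1,1,2,3,3,3,4,4,4,4,6,6,7,7,8,8,8,9,10,11,13,15,15,18,31,40]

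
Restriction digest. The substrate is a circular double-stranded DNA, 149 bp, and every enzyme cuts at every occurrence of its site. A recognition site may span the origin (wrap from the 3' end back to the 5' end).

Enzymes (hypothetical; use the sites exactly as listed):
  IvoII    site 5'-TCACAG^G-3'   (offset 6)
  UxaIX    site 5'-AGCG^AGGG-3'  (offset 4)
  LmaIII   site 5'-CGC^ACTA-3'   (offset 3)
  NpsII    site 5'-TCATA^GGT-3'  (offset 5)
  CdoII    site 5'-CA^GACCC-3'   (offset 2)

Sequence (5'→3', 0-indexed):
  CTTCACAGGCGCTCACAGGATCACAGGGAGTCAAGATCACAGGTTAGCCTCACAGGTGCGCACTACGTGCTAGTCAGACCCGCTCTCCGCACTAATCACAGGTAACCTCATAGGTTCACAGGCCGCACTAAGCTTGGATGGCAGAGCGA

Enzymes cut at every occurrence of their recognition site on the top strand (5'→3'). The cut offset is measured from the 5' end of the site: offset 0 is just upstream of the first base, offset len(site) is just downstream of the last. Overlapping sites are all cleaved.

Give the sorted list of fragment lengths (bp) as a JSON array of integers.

[5,6,8,9,10,11,11,13,14,15,16,31]

Site scan:
  IvoII TCACAGG/6: at [2, 12, 20, 36, 49, 95, 115] ⇒ [8, 18, 26, 42, 55, 101, 121]
  UxaIX (AGCGAGGG, off=4): no sites
  LmaIII CGCACTA/3: at [58, 87, 123] ⇒ [61, 90, 126]
  NpsII TCATAGGT/5: at [107] ⇒ [112]
  CdoII CAGACCC/2: at [74] ⇒ [76]

All cut coordinates (distinct, sorted): [8, 18, 26, 42, 55, 61, 76, 90, 101, 112, 121, 126]

Fragment lengths:
  8→18: 10 bp
  18→26: 8 bp
  26→42: 16 bp
  42→55: 13 bp
  55→61: 6 bp
  61→76: 15 bp
  76→90: 14 bp
  90→101: 11 bp
  101→112: 11 bp
  112→121: 9 bp
  121→126: 5 bp
  126→8 (wrap): 149-126+8 = 31 bp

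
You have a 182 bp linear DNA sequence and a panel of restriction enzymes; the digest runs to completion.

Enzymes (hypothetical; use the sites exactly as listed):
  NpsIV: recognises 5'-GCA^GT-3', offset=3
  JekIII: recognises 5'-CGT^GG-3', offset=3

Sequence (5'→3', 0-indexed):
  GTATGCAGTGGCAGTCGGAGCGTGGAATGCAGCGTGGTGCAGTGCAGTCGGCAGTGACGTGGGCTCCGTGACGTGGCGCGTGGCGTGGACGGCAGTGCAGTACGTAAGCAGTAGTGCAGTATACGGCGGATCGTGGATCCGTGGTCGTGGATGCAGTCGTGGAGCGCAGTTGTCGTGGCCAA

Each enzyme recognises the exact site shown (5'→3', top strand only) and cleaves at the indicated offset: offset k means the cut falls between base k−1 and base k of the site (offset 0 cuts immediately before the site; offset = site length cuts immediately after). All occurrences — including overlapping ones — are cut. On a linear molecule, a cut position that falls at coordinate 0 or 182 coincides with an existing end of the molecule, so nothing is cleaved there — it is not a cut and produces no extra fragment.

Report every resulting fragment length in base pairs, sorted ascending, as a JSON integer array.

[5,5,5,5,6,6,6,6,7,7,7,7,7,8,8,8,8,8,10,11,12,14,16]

Scan for sites:
  NpsIV (GCAGT, off=3): starts [4, 10, 38, 43, 50, 91, 96, 107, 115, 152, 165] → cuts [7, 13, 41, 46, 53, 94, 99, 110, 118, 155, 168]
  JekIII (CGTGG, off=3): starts [20, 32, 57, 71, 78, 83, 131, 139, 145, 157, 173] → cuts [23, 35, 60, 74, 81, 86, 134, 142, 148, 160, 176]

Pooled cuts: [7, 13, 23, 35, 41, 46, 53, 60, 74, 81, 86, 94, 99, 110, 118, 134, 142, 148, 155, 160, 168, 176]

Fragment lengths:
  [0,7): 7 bp
  [7,13): 6 bp
  [13,23): 10 bp
  [23,35): 12 bp
  [35,41): 6 bp
  [41,46): 5 bp
  [46,53): 7 bp
  [53,60): 7 bp
  [60,74): 14 bp
  [74,81): 7 bp
  [81,86): 5 bp
  [86,94): 8 bp
  [94,99): 5 bp
  [99,110): 11 bp
  [110,118): 8 bp
  [118,134): 16 bp
  [134,142): 8 bp
  [142,148): 6 bp
  [148,155): 7 bp
  [155,160): 5 bp
  [160,168): 8 bp
  [168,176): 8 bp
  [176,182): 6 bp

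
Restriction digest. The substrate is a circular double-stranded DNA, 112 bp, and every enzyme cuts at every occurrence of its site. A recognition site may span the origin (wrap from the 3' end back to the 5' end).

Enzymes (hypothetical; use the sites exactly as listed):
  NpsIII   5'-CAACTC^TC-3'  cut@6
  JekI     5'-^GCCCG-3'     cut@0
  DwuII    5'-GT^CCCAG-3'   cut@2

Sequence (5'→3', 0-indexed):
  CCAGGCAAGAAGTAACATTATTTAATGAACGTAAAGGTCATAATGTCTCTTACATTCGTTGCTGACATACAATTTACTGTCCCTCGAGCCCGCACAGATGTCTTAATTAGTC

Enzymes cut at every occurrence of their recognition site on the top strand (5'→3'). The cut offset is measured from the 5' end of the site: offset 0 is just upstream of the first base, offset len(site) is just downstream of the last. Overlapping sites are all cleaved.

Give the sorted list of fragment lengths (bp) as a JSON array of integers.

[24,88]

Site scan:
  NpsIII (CAACTCTC, off=6): no sites
  JekI (GCCCG, off=0): starts [87] → cuts [87]
  DwuII (GTCCCAG, off=2): starts [109] → cuts [111]

Pooled cuts: [87, 111]

Fragments:
  87→111: 24 bp
  111→87 (wrap): 112-111+87 = 88 bp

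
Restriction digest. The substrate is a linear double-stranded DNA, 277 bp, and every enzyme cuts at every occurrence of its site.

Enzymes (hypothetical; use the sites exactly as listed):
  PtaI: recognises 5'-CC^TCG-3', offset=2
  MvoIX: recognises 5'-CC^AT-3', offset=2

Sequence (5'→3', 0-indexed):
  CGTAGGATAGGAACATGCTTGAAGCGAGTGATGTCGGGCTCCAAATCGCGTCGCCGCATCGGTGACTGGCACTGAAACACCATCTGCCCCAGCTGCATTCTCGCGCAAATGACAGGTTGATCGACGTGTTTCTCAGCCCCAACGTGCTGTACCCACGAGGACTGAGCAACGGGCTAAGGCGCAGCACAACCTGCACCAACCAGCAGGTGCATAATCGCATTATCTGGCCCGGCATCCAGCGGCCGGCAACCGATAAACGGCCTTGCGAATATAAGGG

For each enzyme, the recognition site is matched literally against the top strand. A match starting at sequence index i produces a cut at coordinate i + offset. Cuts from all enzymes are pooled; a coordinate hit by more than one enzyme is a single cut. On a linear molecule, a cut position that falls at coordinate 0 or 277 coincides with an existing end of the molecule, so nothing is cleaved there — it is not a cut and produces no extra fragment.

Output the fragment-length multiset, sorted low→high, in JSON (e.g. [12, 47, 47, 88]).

Site scan:
  PtaI (CCTCG, off=2): no sites
  MvoIX CCAT/2: at [79] ⇒ [81]

All cut coordinates (distinct, sorted): [81]

Fragments:
  [0,81): 81 bp
  [81,277): 196 bp

[81,196]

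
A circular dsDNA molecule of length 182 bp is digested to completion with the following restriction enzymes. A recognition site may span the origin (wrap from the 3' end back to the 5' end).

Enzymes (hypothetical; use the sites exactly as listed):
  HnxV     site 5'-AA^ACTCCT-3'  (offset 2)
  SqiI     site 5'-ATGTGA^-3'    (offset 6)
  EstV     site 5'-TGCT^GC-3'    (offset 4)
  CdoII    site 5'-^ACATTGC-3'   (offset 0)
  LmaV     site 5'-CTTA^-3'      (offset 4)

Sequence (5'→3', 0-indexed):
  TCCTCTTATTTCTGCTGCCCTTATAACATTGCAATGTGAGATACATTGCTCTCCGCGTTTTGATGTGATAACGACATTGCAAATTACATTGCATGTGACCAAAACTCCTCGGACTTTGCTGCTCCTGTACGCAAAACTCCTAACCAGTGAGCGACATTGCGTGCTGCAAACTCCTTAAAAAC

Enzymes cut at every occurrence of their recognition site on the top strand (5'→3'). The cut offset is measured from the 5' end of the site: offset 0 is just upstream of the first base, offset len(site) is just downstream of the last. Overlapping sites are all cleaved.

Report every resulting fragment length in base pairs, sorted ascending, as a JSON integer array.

[2,3,3,4,5,5,7,8,8,10,12,12,13,14,15,17,18,26]

Per-enzyme occurrences:
  HnxV AAACTCCT/2: at [101, 133, 167, 178] ⇒ [103, 135, 169, 180]
  SqiI ATGTGA/6: at [33, 62, 92] ⇒ [39, 68, 98]
  EstV TGCTGC/4: at [12, 116, 161] ⇒ [16, 120, 165]
  CdoII ACATTGC/0: at [25, 42, 73, 85, 153] ⇒ [25, 42, 73, 85, 153]
  LmaV CTTA/4: at [4, 19, 173] ⇒ [8, 23, 177]

All cut coordinates (distinct, sorted): [8, 16, 23, 25, 39, 42, 68, 73, 85, 98, 103, 120, 135, 153, 165, 169, 177, 180]

Fragment lengths:
  8→16: 8 bp
  16→23: 7 bp
  23→25: 2 bp
  25→39: 14 bp
  39→42: 3 bp
  42→68: 26 bp
  68→73: 5 bp
  73→85: 12 bp
  85→98: 13 bp
  98→103: 5 bp
  103→120: 17 bp
  120→135: 15 bp
  135→153: 18 bp
  153→165: 12 bp
  165→169: 4 bp
  169→177: 8 bp
  177→180: 3 bp
  180→8 (wrap): 182-180+8 = 10 bp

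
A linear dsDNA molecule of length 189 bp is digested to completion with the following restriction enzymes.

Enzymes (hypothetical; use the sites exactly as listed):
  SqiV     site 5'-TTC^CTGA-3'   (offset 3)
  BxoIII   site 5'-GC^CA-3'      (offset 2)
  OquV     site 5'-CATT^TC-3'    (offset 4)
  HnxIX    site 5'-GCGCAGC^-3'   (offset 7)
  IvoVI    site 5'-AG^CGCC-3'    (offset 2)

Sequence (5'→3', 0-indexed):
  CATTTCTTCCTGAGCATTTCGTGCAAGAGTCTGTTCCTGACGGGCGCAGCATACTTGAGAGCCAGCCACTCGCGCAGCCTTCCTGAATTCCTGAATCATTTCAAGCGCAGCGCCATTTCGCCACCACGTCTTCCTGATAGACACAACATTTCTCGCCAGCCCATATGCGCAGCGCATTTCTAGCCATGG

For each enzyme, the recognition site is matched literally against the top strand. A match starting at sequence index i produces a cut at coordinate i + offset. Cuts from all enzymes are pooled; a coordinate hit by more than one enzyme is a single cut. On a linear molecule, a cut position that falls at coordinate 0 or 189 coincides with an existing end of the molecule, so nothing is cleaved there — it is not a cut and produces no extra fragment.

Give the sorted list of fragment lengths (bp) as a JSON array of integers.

Scan for sites:
  SqiV TTCCTGA/3: at [6, 33, 79, 87, 130] ⇒ [9, 36, 82, 90, 133]
  BxoIII GCCA/2: at [60, 64, 111, 119, 154, 182] ⇒ [62, 66, 113, 121, 156, 184]
  OquV CATTTC/4: at [0, 14, 96, 113, 146, 174] ⇒ [4, 18, 100, 117, 150, 178]
  HnxIX GCGCAGC/7: at [43, 71, 104, 166] ⇒ [50, 78, 111, 173]
  IvoVI AGCGCC/2: at [108] ⇒ [110]

All cut coordinates (distinct, sorted): [4, 9, 18, 36, 50, 62, 66, 78, 82, 90, 100, 110, 111, 113, 117, 121, 133, 150, 156, 173, 178, 184]

Fragment lengths:
  [0,4): 4 bp
  [4,9): 5 bp
  [9,18): 9 bp
  [18,36): 18 bp
  [36,50): 14 bp
  [50,62): 12 bp
  [62,66): 4 bp
  [66,78): 12 bp
  [78,82): 4 bp
  [82,90): 8 bp
  [90,100): 10 bp
  [100,110): 10 bp
  [110,111): 1 bp
  [111,113): 2 bp
  [113,117): 4 bp
  [117,121): 4 bp
  [121,133): 12 bp
  [133,150): 17 bp
  [150,156): 6 bp
  [156,173): 17 bp
  [173,178): 5 bp
  [178,184): 6 bp
  [184,189): 5 bp

[1,2,4,4,4,4,4,5,5,5,6,6,8,9,10,10,12,12,12,14,17,17,18]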